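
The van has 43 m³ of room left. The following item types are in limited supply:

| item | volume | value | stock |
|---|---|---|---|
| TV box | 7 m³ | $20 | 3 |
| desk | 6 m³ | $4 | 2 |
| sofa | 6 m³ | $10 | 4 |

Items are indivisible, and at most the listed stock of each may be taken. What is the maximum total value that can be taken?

$90

Best selections within volume 43 and stock limits:
- 3×TV box + 3×sofa: volume 39, value 90
- 3×TV box + 1×desk + 2×sofa: volume 39, value 84
- 3×TV box + 2×sofa: volume 33, value 80
- 2×TV box + 4×sofa: volume 38, value 80
Best: $90.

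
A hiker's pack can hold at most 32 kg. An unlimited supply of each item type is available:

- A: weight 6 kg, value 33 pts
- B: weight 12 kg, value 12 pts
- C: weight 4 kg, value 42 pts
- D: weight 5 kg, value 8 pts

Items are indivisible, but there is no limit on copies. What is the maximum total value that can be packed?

336 pts

Best value-per-unit is C at 42/4, and filling with it alone uses weight 8×4=32. No mix of the others beats 8×42 = 336.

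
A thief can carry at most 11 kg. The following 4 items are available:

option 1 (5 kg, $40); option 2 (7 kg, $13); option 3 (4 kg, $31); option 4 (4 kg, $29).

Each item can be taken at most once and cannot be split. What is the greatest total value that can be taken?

This is a 0/1 knapsack; check combinations near the capacity.
- option 1+option 3: weight 5+4=9, value 40+31=71
- option 1+option 4: weight 5+4=9, value 40+29=69
- option 3+option 4: weight 4+4=8, value 31+29=60
- option 2+option 3: weight 7+4=11, value 13+31=44
Best: $71.

$71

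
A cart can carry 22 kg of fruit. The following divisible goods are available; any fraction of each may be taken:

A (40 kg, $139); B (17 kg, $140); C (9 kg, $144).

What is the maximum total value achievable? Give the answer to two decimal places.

Take in order of value per unit:
- C (144/9 per unit): all 9 → value 144, running total 144.00
- B (140/17 per unit): 13 of 17 → value 13×140/17 = 107.0588, running total 251.06
Total 251.06.

251.06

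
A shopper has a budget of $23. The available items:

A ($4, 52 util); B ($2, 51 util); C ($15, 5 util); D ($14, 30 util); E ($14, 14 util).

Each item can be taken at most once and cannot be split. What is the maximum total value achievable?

133 util

Check high-value combinations within $23:
- A+B+D: cost 4+2+14=20, value 52+51+30=133
- A+B+E: cost 4+2+14=20, value 52+51+14=117
- A+B+C: cost 4+2+15=21, value 52+51+5=108
- A+B: cost 4+2=6, value 52+51=103
- A+D: cost 4+14=18, value 52+30=82
Best: 133 util.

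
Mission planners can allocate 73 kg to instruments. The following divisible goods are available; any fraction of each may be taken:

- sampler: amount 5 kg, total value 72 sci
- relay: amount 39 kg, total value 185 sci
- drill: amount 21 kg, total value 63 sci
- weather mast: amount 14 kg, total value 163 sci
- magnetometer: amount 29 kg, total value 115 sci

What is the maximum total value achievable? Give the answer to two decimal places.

479.48

Take in order of value per unit:
- sampler (72/5 per unit): all 5 → value 72, running total 72.00
- weather mast (163/14 per unit): all 14 → value 163, running total 235.00
- relay (185/39 per unit): all 39 → value 185, running total 420.00
- magnetometer (115/29 per unit): 15 of 29 → value 15×115/29 = 59.4828, running total 479.48
Total 479.48.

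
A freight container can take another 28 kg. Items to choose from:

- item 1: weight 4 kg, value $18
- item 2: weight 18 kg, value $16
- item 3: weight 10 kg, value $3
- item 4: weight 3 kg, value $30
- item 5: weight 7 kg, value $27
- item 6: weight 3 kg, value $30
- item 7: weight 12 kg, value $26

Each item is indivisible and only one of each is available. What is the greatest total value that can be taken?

Check high-value combinations within 28 kg:
- item 4+item 5+item 6+item 7: weight 3+7+3+12=25, value 30+27+30+26=113
- item 1+item 3+item 4+item 5+item 6: weight 4+10+3+7+3=27, value 18+3+30+27+30=108
- item 1+item 4+item 5+item 6: weight 4+3+7+3=17, value 18+30+27+30=105
- item 1+item 4+item 6+item 7: weight 4+3+3+12=22, value 18+30+30+26=104
- item 1+item 4+item 5+item 7: weight 4+3+7+12=26, value 18+30+27+26=101
Best: $113.

$113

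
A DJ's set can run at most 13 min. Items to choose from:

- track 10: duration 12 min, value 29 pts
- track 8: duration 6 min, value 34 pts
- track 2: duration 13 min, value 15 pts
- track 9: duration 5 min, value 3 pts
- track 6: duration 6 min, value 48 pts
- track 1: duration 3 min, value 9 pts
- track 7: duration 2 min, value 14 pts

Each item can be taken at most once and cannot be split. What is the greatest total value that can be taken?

Check high-value combinations within 13 min:
- track 8+track 6: duration 6+6=12, value 34+48=82
- track 6+track 1+track 7: duration 6+3+2=11, value 48+9+14=71
- track 9+track 6+track 7: duration 5+6+2=13, value 3+48+14=65
- track 6+track 7: duration 6+2=8, value 48+14=62
- track 6+track 1: duration 6+3=9, value 48+9=57
Best: 82 pts.

82 pts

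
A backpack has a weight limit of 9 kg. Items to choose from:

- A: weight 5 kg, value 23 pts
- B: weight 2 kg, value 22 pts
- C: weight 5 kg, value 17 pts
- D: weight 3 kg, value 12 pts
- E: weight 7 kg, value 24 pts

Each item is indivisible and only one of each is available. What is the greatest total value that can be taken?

Check high-value combinations within 9 kg:
- B+E: weight 2+7=9, value 22+24=46
- A+B: weight 5+2=7, value 23+22=45
- B+C: weight 2+5=7, value 22+17=39
- A+D: weight 5+3=8, value 23+12=35
- B+D: weight 2+3=5, value 22+12=34
Best: 46 pts.

46 pts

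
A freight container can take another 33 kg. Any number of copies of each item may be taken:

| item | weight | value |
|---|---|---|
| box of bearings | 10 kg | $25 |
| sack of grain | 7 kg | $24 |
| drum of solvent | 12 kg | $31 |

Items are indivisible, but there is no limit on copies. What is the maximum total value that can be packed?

$103

Best value-per-unit is sack of grain at 24/7; filling with it alone gives 4×24 = 96.
Optimal mix: 3×sack of grain + 1×drum of solvent → weight 33, value 103.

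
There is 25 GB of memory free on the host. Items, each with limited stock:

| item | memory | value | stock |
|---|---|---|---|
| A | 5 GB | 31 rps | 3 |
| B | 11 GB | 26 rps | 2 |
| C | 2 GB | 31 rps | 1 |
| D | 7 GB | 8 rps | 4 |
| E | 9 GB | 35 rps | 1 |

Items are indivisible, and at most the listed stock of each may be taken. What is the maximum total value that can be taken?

132 rps

Top feasible selections:
- 3×A + 1×C + 1×D: memory 24, value 132
- 2×A + 1×C + 1×E: memory 21, value 128
- 3×A + 1×E: memory 24, value 128
Best: 132 rps.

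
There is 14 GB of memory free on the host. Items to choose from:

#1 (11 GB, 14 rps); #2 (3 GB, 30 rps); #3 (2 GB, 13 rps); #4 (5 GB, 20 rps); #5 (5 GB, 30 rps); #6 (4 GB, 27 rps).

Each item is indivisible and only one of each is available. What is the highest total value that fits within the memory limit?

100 rps

This is a 0/1 knapsack; check combinations near the capacity.
- #2+#3+#5+#6: memory 3+2+5+4=14, value 30+13+30+27=100
- #2+#3+#4+#6: memory 3+2+5+4=14, value 30+13+20+27=90
- #2+#5+#6: memory 3+5+4=12, value 30+30+27=87
- #2+#4+#5: memory 3+5+5=13, value 30+20+30=80
- #2+#4+#6: memory 3+5+4=12, value 30+20+27=77
Best: 100 rps.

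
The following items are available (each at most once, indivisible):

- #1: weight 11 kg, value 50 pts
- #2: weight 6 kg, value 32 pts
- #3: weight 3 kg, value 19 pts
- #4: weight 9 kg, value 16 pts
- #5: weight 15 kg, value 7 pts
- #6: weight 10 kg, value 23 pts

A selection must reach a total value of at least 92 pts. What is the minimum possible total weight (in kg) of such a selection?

20

Subsets with value ≥ 92, sorted by total weight:
- #1+#2+#3: weight 20, value 101
- #1+#3+#6: weight 24, value 92
Minimum weight: 20 kg.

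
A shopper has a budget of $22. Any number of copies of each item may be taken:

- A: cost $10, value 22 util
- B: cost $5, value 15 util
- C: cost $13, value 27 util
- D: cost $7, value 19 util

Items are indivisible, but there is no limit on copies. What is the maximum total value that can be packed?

64 util

Best value-per-unit is B at 15/5; filling with it alone gives 4×15 = 60.
Optimal mix: 3×B + 1×D → cost 22, value 64.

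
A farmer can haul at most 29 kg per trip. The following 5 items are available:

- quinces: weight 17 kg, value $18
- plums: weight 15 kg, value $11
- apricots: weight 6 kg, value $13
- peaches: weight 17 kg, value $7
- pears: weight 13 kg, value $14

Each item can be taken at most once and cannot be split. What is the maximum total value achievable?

$31

Check high-value combinations within 29 kg:
- quinces+apricots: weight 17+6=23, value 18+13=31
- apricots+pears: weight 6+13=19, value 13+14=27
- plums+pears: weight 15+13=28, value 11+14=25
Best: $31.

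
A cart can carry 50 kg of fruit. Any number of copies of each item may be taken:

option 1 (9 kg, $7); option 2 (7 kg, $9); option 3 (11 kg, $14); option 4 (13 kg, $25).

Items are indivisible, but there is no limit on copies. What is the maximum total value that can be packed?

$89

Best value-per-unit is option 4 at 25/13; filling with it alone gives 3×25 = 75.
Optimal mix: 1×option 3 + 3×option 4 → weight 50, value 89.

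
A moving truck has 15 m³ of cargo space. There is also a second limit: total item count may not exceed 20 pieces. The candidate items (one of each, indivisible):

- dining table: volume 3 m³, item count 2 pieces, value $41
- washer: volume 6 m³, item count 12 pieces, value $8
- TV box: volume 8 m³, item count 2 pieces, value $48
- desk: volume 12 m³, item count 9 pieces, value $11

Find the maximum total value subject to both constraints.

Feasible sets respecting both limits:
- dining table+TV box: volume 11, item count 4, value 89
- washer+TV box: volume 14, item count 14, value 56
- dining table+desk: volume 15, item count 11, value 52
Best: $89.

$89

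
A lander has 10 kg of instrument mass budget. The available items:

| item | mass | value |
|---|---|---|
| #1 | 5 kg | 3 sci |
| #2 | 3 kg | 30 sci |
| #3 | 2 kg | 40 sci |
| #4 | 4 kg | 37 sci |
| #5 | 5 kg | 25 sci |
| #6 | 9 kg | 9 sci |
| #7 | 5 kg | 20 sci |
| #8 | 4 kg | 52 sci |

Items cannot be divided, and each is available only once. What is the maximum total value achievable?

129 sci

Check high-value combinations within 10 kg:
- #3+#4+#8: mass 2+4+4=10, value 40+37+52=129
- #2+#3+#8: mass 3+2+4=9, value 30+40+52=122
- #2+#3+#4: mass 3+2+4=9, value 30+40+37=107
Best: 129 sci.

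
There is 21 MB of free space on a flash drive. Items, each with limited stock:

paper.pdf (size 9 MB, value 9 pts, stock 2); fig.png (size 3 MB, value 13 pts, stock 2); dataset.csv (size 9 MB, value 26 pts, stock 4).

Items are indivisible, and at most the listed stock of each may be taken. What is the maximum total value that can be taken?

65 pts

Top feasible selections:
- 1×fig.png + 2×dataset.csv: size 21, value 65
- 2×fig.png + 1×dataset.csv: size 15, value 52
Best: 65 pts.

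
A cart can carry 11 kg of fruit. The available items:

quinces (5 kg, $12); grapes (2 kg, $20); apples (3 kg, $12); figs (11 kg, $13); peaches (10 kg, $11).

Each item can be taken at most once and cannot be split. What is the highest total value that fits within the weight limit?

$44

This is a 0/1 knapsack; check combinations near the capacity.
- quinces+grapes+apples: weight 5+2+3=10, value 12+20+12=44
- grapes+apples: weight 2+3=5, value 20+12=32
- quinces+grapes: weight 5+2=7, value 12+20=32
- quinces+apples: weight 5+3=8, value 12+12=24
- grapes: weight 2, value 20
Best: $44.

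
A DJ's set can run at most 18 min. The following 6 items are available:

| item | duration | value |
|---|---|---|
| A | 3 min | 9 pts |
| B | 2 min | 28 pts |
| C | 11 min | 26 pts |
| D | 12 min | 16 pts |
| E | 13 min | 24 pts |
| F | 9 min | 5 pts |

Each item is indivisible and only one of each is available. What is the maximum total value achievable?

This is a 0/1 knapsack; check combinations near the capacity.
- A+B+C: duration 3+2+11=16, value 9+28+26=63
- A+B+E: duration 3+2+13=18, value 9+28+24=61
- B+C: duration 2+11=13, value 28+26=54
Best: 63 pts.

63 pts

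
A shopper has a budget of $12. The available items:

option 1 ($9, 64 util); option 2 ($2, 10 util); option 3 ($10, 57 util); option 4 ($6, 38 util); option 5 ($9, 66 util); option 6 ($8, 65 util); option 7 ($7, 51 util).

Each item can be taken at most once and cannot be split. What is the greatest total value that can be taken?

76 util

Check high-value combinations within $12:
- option 2+option 5: cost 2+9=11, value 10+66=76
- option 2+option 6: cost 2+8=10, value 10+65=75
- option 1+option 2: cost 9+2=11, value 64+10=74
- option 2+option 3: cost 2+10=12, value 10+57=67
Best: 76 util.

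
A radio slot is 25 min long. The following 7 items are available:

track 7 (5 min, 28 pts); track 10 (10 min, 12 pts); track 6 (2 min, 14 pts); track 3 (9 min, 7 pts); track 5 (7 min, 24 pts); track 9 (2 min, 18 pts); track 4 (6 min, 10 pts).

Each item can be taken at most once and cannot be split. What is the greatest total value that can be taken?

94 pts

Check high-value combinations within 25 min:
- track 7+track 6+track 5+track 9+track 4: duration 5+2+7+2+6=22, value 28+14+24+18+10=94
- track 7+track 6+track 3+track 5+track 9: duration 5+2+9+7+2=25, value 28+14+7+24+18=91
- track 7+track 6+track 5+track 9: duration 5+2+7+2=16, value 28+14+24+18=84
- track 7+track 10+track 5+track 9: duration 5+10+7+2=24, value 28+12+24+18=82
Best: 94 pts.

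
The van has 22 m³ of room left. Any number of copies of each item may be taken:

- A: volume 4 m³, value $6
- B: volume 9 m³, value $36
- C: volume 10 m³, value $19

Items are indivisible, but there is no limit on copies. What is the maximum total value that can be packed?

$78

Best value-per-unit is B at 36/9; filling with it alone gives 2×36 = 72.
Optimal mix: 1×A + 2×B → volume 22, value 78.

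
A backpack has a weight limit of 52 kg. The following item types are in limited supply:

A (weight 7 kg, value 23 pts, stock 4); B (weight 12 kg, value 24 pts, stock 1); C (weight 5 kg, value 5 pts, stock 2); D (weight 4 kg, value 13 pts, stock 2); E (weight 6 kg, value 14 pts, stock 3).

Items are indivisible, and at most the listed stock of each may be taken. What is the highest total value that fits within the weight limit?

Best selections within weight 52 and stock limits:
- 4×A + 1×D + 3×E: weight 50, value 147
- 4×A + 2×D + 2×E: weight 48, value 146
- 4×A + 1×B + 2×E: weight 52, value 144
Best: 147 pts.

147 pts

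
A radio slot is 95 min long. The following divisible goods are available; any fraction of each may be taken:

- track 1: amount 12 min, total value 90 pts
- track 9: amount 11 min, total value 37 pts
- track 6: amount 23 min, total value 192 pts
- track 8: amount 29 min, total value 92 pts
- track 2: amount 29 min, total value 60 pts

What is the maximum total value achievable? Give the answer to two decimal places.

Take in order of value per unit:
- track 6 (192/23 per unit): all 23 → value 192, running total 192.00
- track 1 (90/12 per unit): all 12 → value 90, running total 282.00
- track 9 (37/11 per unit): all 11 → value 37, running total 319.00
- track 8 (92/29 per unit): all 29 → value 92, running total 411.00
- track 2 (60/29 per unit): 20 of 29 → value 20×60/29 = 41.3793, running total 452.38
Total 452.38.

452.38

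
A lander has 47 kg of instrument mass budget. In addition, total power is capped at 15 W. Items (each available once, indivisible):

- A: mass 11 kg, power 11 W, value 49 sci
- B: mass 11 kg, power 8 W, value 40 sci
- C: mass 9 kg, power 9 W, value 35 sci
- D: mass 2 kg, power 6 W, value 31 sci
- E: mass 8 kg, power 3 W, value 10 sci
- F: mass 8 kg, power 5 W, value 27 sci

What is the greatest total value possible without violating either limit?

71 sci

Feasible sets respecting both limits:
- B+D: mass 13, power 14, value 71
- D+E+F: mass 18, power 14, value 68
- B+F: mass 19, power 13, value 67
- C+D: mass 11, power 15, value 66
Best: 71 sci.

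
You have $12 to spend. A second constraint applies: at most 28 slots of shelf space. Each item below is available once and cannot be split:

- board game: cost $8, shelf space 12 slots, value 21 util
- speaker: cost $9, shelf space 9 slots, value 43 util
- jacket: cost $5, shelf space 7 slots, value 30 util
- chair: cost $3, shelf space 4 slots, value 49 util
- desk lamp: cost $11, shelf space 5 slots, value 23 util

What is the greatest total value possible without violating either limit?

92 util

Feasible sets respecting both limits:
- speaker+chair: cost 12, shelf space 13, value 92
- jacket+chair: cost 8, shelf space 11, value 79
- board game+chair: cost 11, shelf space 16, value 70
- chair: cost 3, shelf space 4, value 49
Best: 92 util.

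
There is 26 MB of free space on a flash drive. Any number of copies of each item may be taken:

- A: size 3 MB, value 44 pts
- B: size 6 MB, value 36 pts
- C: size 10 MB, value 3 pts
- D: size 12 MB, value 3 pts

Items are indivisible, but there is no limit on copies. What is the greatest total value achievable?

352 pts

Best value-per-unit is A at 44/3, and filling with it alone uses size 8×3=24. No mix of the others beats 8×44 = 352.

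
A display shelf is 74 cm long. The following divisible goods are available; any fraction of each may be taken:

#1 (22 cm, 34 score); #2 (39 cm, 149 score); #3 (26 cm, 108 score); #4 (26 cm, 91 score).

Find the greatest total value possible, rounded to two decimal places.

288.50

Take in order of value per unit:
- #3 (108/26 per unit): all 26 → value 108, running total 108.00
- #2 (149/39 per unit): all 39 → value 149, running total 257.00
- #4 (91/26 per unit): 9 of 26 → value 9×91/26 = 31.5000, running total 288.50
Total 288.50.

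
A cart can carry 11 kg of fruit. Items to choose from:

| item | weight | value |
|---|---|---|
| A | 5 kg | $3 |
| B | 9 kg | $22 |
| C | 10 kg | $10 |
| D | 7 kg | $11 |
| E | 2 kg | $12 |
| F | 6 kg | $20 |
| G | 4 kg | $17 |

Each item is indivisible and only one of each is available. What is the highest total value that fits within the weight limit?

$37

Check high-value combinations within 11 kg:
- F+G: weight 6+4=10, value 20+17=37
- B+E: weight 9+2=11, value 22+12=34
- E+F: weight 2+6=8, value 12+20=32
- A+E+G: weight 5+2+4=11, value 3+12+17=32
Best: $37.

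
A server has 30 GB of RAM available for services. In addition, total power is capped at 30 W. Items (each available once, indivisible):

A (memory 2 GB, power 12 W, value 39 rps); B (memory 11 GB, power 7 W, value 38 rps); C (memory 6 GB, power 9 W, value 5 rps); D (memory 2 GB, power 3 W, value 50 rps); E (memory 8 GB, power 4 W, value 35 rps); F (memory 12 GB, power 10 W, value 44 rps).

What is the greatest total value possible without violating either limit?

Feasible sets respecting both limits:
- A+D+E+F: memory 24, power 29, value 168
- A+B+D+E: memory 23, power 26, value 162
- C+D+E+F: memory 28, power 26, value 134
Best: 168 rps.

168 rps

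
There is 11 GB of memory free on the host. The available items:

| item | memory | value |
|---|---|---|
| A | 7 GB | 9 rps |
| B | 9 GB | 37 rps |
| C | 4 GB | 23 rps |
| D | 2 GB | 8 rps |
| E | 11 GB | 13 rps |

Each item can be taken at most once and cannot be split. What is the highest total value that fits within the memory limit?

45 rps

Check high-value combinations within 11 GB:
- B+D: memory 9+2=11, value 37+8=45
- B: memory 9, value 37
- A+C: memory 7+4=11, value 9+23=32
- C+D: memory 4+2=6, value 23+8=31
Best: 45 rps.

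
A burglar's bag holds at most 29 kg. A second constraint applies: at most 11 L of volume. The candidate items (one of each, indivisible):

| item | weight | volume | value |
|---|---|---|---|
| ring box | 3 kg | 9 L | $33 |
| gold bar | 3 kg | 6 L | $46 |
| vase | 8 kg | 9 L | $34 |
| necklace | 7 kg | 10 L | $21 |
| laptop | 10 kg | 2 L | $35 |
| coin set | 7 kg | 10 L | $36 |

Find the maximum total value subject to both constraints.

$81

Feasible sets respecting both limits:
- gold bar+laptop: weight 13, volume 8, value 81
- vase+laptop: weight 18, volume 11, value 69
- ring box+laptop: weight 13, volume 11, value 68
- gold bar: weight 3, volume 6, value 46
Best: $81.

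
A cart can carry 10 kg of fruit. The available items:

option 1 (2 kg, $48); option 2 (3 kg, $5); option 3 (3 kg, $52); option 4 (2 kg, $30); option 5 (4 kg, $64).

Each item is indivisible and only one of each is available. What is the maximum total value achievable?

$164

Check high-value combinations within 10 kg:
- option 1+option 3+option 5: weight 2+3+4=9, value 48+52+64=164
- option 3+option 4+option 5: weight 3+2+4=9, value 52+30+64=146
- option 1+option 4+option 5: weight 2+2+4=8, value 48+30+64=142
Best: $164.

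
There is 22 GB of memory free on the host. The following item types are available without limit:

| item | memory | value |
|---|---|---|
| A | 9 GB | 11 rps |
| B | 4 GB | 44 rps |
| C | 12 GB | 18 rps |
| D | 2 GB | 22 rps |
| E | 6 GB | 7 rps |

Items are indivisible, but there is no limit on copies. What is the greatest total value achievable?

242 rps

Best value-per-unit is B at 44/4; filling with it alone gives 5×44 = 220.
Optimal mix: 5×B + 1×D → memory 22, value 242.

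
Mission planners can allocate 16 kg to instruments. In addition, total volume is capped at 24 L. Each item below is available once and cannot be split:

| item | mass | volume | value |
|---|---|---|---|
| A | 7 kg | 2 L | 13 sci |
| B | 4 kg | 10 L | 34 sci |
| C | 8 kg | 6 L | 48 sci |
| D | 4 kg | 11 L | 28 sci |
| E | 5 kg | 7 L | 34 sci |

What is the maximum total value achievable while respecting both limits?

82 sci

Feasible sets respecting both limits:
- B+C: mass 12, volume 16, value 82
- C+E: mass 13, volume 13, value 82
- A+B+E: mass 16, volume 19, value 81
- C+D: mass 12, volume 17, value 76
Best: 82 sci.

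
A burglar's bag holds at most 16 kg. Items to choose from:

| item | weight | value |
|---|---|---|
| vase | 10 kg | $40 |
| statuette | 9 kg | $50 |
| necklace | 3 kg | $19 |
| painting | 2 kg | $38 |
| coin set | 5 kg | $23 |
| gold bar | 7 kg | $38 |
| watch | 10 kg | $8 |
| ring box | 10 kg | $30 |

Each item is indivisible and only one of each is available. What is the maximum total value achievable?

This is a 0/1 knapsack; check combinations near the capacity.
- statuette+painting+coin set: weight 9+2+5=16, value 50+38+23=111
- statuette+necklace+painting: weight 9+3+2=14, value 50+19+38=107
- painting+coin set+gold bar: weight 2+5+7=14, value 38+23+38=99
- vase+necklace+painting: weight 10+3+2=15, value 40+19+38=97
- necklace+painting+gold bar: weight 3+2+7=12, value 19+38+38=95
Best: $111.

$111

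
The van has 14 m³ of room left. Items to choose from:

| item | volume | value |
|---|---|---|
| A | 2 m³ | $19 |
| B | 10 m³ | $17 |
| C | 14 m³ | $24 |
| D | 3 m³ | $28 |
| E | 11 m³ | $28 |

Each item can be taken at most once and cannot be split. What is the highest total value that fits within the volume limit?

$56

This is a 0/1 knapsack; check combinations near the capacity.
- D+E: volume 3+11=14, value 28+28=56
- A+D: volume 2+3=5, value 19+28=47
- A+E: volume 2+11=13, value 19+28=47
- B+D: volume 10+3=13, value 17+28=45
Best: $56.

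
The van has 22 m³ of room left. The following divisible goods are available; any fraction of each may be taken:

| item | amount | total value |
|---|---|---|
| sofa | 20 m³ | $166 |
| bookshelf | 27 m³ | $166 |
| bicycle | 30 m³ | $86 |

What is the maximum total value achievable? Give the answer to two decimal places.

Take in order of value per unit:
- sofa (166/20 per unit): all 20 → value 166, running total 166.00
- bookshelf (166/27 per unit): 2 of 27 → value 2×166/27 = 12.2963, running total 178.30
Total 178.30.

178.30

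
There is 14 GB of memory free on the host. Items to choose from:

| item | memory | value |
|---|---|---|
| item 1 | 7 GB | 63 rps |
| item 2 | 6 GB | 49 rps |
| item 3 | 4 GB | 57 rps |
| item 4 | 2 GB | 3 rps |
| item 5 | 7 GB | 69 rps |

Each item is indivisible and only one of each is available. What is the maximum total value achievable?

Check high-value combinations within 14 GB:
- item 1+item 5: memory 7+7=14, value 63+69=132
- item 3+item 4+item 5: memory 4+2+7=13, value 57+3+69=129
- item 3+item 5: memory 4+7=11, value 57+69=126
- item 1+item 3+item 4: memory 7+4+2=13, value 63+57+3=123
- item 1+item 3: memory 7+4=11, value 63+57=120
Best: 132 rps.

132 rps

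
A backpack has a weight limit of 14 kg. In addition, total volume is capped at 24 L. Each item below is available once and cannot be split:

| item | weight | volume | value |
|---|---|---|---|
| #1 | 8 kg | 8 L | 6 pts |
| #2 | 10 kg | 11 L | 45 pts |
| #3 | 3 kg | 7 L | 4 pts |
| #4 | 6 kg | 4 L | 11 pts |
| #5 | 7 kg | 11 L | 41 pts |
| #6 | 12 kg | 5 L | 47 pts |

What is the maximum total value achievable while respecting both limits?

52 pts

Feasible sets respecting both limits:
- #4+#5: weight 13, volume 15, value 52
- #2+#3: weight 13, volume 18, value 49
- #6: weight 12, volume 5, value 47
Best: 52 pts.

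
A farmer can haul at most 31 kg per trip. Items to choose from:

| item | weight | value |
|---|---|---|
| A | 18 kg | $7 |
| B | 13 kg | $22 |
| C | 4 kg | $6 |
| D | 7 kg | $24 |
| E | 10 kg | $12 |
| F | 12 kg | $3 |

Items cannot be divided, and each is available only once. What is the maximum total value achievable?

$58

Check high-value combinations within 31 kg:
- B+D+E: weight 13+7+10=30, value 22+24+12=58
- B+C+D: weight 13+4+7=24, value 22+6+24=52
- B+D: weight 13+7=20, value 22+24=46
- C+D+E: weight 4+7+10=21, value 6+24+12=42
Best: $58.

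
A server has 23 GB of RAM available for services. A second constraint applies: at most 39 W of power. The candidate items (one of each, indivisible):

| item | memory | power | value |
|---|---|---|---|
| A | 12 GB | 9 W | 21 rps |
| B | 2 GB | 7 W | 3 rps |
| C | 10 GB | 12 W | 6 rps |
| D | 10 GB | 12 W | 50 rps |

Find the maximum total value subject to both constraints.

Feasible sets respecting both limits:
- A+D: memory 22, power 21, value 71
- B+C+D: memory 22, power 31, value 59
- C+D: memory 20, power 24, value 56
- B+D: memory 12, power 19, value 53
Best: 71 rps.

71 rps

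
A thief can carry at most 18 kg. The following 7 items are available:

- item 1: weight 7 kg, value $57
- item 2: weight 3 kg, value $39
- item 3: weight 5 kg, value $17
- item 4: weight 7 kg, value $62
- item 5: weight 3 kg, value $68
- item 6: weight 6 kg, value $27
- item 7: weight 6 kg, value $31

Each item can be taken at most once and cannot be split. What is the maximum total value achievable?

$187

This is a 0/1 knapsack; check combinations near the capacity.
- item 1+item 4+item 5: weight 7+7+3=17, value 57+62+68=187
- item 2+item 3+item 4+item 5: weight 3+5+7+3=18, value 39+17+62+68=186
- item 1+item 2+item 3+item 5: weight 7+3+5+3=18, value 57+39+17+68=181
Best: $187.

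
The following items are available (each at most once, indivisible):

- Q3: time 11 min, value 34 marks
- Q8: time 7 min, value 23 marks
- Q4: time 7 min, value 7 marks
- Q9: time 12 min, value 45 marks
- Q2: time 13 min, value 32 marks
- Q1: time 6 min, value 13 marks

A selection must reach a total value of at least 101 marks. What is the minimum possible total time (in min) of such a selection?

Subsets with value ≥ 101, sorted by total time:
- Q3+Q8+Q9: time 30, value 102
- Q3+Q8+Q9+Q1: time 36, value 115
Minimum time: 30 min.

30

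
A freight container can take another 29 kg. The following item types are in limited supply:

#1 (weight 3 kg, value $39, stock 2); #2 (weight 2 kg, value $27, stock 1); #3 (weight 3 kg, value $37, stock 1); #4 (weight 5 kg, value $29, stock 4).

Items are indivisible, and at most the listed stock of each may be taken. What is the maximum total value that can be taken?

Top feasible selections:
- 2×#1 + 1×#3 + 4×#4: weight 29, value 231
- 2×#1 + 1×#2 + 1×#3 + 3×#4: weight 26, value 229
Best: $231.

$231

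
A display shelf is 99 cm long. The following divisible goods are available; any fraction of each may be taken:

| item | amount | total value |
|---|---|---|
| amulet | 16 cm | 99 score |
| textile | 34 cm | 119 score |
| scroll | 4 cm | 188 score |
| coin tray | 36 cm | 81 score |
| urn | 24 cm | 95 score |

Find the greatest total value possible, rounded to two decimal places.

Take in order of value per unit:
- scroll (188/4 per unit): all 4 → value 188, running total 188.00
- amulet (99/16 per unit): all 16 → value 99, running total 287.00
- urn (95/24 per unit): all 24 → value 95, running total 382.00
- textile (119/34 per unit): all 34 → value 119, running total 501.00
- coin tray (81/36 per unit): 21 of 36 → value 21×81/36 = 47.2500, running total 548.25
Total 548.25.

548.25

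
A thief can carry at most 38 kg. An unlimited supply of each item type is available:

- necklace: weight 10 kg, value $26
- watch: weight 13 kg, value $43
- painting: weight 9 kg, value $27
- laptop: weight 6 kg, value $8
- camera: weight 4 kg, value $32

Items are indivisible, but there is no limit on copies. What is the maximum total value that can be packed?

$288

Best value-per-unit is camera at 32/4, and filling with it alone uses weight 9×4=36. No mix of the others beats 9×32 = 288.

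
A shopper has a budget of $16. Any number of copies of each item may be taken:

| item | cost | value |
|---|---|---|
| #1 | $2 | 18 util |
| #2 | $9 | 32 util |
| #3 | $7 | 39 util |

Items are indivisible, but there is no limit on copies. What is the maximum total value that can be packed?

Best value-per-unit is #1 at 18/2, and filling with it alone uses cost 8×2=16. No mix of the others beats 8×18 = 144.

144 util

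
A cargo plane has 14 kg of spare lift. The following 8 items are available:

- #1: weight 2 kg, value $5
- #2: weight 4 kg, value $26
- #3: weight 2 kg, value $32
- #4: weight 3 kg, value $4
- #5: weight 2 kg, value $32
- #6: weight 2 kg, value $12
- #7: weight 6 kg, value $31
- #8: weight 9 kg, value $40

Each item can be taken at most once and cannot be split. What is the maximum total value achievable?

$121

Check high-value combinations within 14 kg:
- #2+#3+#5+#7: weight 4+2+2+6=14, value 26+32+32+31=121
- #1+#3+#5+#6+#7: weight 2+2+2+2+6=14, value 5+32+32+12+31=112
- #1+#2+#3+#5+#6: weight 2+4+2+2+2=12, value 5+26+32+32+12=107
- #3+#5+#6+#7: weight 2+2+2+6=12, value 32+32+12+31=107
- #2+#3+#4+#5+#6: weight 4+2+3+2+2=13, value 26+32+4+32+12=106
Best: $121.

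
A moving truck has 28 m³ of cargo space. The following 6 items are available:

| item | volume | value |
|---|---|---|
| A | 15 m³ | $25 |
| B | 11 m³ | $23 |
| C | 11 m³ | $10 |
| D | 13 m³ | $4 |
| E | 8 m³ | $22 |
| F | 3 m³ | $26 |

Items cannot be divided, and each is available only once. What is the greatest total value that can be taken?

This is a 0/1 knapsack; check combinations near the capacity.
- A+E+F: volume 15+8+3=26, value 25+22+26=73
- B+E+F: volume 11+8+3=22, value 23+22+26=71
- B+C+F: volume 11+11+3=25, value 23+10+26=59
Best: $73.

$73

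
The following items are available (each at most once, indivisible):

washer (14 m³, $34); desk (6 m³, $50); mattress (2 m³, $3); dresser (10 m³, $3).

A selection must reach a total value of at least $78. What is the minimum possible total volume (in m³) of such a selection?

20

Subsets with value ≥ 78, sorted by total volume:
- washer+desk: volume 20, value 84
- washer+desk+mattress: volume 22, value 87
- washer+desk+dresser: volume 30, value 87
- washer+desk+mattress+dresser: volume 32, value 90
Minimum volume: 20 m³.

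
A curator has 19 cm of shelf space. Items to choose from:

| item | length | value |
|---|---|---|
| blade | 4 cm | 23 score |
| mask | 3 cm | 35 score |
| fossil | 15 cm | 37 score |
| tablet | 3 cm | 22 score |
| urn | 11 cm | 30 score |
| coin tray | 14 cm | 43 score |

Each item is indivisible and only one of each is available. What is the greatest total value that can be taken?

88 score

Check high-value combinations within 19 cm:
- blade+mask+urn: length 4+3+11=18, value 23+35+30=88
- mask+tablet+urn: length 3+3+11=17, value 35+22+30=87
- blade+mask+tablet: length 4+3+3=10, value 23+35+22=80
Best: 88 score.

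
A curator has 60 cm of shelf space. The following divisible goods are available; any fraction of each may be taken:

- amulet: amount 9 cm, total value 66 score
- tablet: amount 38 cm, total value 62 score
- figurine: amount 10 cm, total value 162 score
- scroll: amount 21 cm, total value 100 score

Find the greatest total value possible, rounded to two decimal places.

360.63

Take in order of value per unit:
- figurine (162/10 per unit): all 10 → value 162, running total 162.00
- amulet (66/9 per unit): all 9 → value 66, running total 228.00
- scroll (100/21 per unit): all 21 → value 100, running total 328.00
- tablet (62/38 per unit): 20 of 38 → value 20×62/38 = 32.6316, running total 360.63
Total 360.63.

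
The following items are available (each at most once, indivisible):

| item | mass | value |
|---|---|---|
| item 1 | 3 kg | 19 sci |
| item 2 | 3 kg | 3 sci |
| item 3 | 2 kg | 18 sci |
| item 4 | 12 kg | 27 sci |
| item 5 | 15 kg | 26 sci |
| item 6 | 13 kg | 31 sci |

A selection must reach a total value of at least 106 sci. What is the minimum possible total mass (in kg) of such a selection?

45

Subsets with value ≥ 106, sorted by total mass:
- item 1+item 3+item 4+item 5+item 6: mass 45, value 121
- item 1+item 2+item 4+item 5+item 6: mass 46, value 106
- item 1+item 2+item 3+item 4+item 5+item 6: mass 48, value 124
Minimum mass: 45 kg.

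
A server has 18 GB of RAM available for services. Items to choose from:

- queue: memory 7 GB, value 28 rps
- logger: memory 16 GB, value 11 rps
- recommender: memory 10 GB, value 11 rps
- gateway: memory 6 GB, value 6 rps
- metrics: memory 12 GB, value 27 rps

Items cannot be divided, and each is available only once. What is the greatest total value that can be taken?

Check high-value combinations within 18 GB:
- queue+recommender: memory 7+10=17, value 28+11=39
- queue+gateway: memory 7+6=13, value 28+6=34
- gateway+metrics: memory 6+12=18, value 6+27=33
Best: 39 rps.

39 rps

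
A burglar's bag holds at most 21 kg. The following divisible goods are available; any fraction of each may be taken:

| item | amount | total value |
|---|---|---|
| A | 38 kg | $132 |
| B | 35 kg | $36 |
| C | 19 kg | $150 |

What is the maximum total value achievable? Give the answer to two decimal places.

156.95

Take in order of value per unit:
- C (150/19 per unit): all 19 → value 150, running total 150.00
- A (132/38 per unit): 2 of 38 → value 2×132/38 = 6.9474, running total 156.95
Total 156.95.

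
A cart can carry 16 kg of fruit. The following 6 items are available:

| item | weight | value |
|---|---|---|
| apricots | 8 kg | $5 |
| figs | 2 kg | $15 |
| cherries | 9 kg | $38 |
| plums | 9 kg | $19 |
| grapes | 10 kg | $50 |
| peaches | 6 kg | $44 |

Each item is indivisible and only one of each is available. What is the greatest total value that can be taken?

$94

This is a 0/1 knapsack; check combinations near the capacity.
- grapes+peaches: weight 10+6=16, value 50+44=94
- cherries+peaches: weight 9+6=15, value 38+44=82
- figs+grapes: weight 2+10=12, value 15+50=65
- apricots+figs+peaches: weight 8+2+6=16, value 5+15+44=64
- plums+peaches: weight 9+6=15, value 19+44=63
Best: $94.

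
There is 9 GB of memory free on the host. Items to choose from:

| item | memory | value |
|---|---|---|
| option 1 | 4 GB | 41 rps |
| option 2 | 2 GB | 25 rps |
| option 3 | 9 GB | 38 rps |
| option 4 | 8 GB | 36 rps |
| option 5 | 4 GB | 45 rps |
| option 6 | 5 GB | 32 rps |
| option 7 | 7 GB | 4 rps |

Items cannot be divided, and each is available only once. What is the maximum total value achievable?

86 rps

This is a 0/1 knapsack; check combinations near the capacity.
- option 1+option 5: memory 4+4=8, value 41+45=86
- option 5+option 6: memory 4+5=9, value 45+32=77
- option 1+option 6: memory 4+5=9, value 41+32=73
- option 2+option 5: memory 2+4=6, value 25+45=70
- option 1+option 2: memory 4+2=6, value 41+25=66
Best: 86 rps.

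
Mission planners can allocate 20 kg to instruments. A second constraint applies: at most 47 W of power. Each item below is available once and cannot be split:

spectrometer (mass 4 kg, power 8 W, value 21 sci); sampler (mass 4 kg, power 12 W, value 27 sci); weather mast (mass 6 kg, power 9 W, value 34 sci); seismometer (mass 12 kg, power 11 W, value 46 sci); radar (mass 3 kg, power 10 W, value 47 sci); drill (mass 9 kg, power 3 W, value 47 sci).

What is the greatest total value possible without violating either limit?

Feasible sets respecting both limits:
- spectrometer+sampler+radar+drill: mass 20, power 33, value 142
- spectrometer+sampler+weather mast+radar: mass 17, power 39, value 129
- weather mast+radar+drill: mass 18, power 22, value 128
Best: 142 sci.

142 sci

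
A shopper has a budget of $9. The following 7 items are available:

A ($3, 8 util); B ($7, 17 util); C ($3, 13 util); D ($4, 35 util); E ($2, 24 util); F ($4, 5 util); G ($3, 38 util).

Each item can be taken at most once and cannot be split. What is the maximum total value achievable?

97 util

Check high-value combinations within $9:
- D+E+G: cost 4+2+3=9, value 35+24+38=97
- C+E+G: cost 3+2+3=8, value 13+24+38=75
- D+G: cost 4+3=7, value 35+38=73
Best: 97 util.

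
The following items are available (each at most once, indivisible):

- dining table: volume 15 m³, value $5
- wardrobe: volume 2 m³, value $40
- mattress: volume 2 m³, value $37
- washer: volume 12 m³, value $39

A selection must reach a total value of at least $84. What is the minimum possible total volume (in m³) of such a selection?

Subsets with value ≥ 84, sorted by total volume:
- wardrobe+mattress+washer: volume 16, value 116
- dining table+wardrobe+washer: volume 29, value 84
- dining table+wardrobe+mattress+washer: volume 31, value 121
Minimum volume: 16 m³.

16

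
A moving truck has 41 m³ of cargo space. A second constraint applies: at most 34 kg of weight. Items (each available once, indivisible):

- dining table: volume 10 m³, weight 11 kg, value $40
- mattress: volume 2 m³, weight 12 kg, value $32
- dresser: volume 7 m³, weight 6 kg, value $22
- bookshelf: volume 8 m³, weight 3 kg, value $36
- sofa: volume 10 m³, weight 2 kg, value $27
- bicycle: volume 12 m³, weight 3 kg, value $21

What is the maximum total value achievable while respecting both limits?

$157

Feasible sets respecting both limits:
- dining table+mattress+dresser+bookshelf+sofa: volume 37, weight 34, value 157
- dining table+mattress+dresser+sofa+bicycle: volume 41, weight 34, value 142
- mattress+dresser+bookshelf+sofa+bicycle: volume 39, weight 26, value 138
Best: $157.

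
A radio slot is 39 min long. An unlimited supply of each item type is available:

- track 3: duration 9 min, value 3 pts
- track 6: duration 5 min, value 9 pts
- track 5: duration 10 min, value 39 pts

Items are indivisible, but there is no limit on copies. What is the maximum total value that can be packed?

126 pts

Best value-per-unit is track 5 at 39/10; filling with it alone gives 3×39 = 117.
Optimal mix: 1×track 6 + 3×track 5 → duration 35, value 126.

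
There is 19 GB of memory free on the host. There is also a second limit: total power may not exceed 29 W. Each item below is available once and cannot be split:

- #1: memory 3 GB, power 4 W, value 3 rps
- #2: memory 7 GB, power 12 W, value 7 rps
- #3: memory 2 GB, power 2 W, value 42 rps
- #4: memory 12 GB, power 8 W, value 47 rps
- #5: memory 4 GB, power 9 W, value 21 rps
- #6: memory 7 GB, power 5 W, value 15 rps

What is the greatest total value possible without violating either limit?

Feasible sets respecting both limits:
- #3+#4+#5: memory 18, power 19, value 110
- #1+#3+#4: memory 17, power 14, value 92
- #3+#4: memory 14, power 10, value 89
- #1+#3+#5+#6: memory 16, power 20, value 81
Best: 110 rps.

110 rps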